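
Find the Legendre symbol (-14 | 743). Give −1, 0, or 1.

First reduce: -14 ≡ 729 (mod 743).
Reciprocity: 729 ≡ 1 and 743 ≡ 3 (mod 4), so (729/743) = +(743/729).
Reduce top mod 729: now compute (14/729).
Pull out 2: since 729 ≡ 1 (mod 8), (2/729) = +1.
Reciprocity: 7 ≡ 3 and 729 ≡ 1 (mod 4), so (7/729) = +(729/7).
Reduce top mod 7: now compute (1/7).
Reached (1/7) = 1. Collecting the sign flips along the way, the symbol is +1.

1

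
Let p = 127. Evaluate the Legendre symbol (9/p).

Reciprocity: 9 ≡ 1 and 127 ≡ 3 (mod 4), so (9/127) = +(127/9).
Reduce top mod 9: now compute (1/9).
Reached (1/9) = 1. Collecting the sign flips along the way, the symbol is +1.

1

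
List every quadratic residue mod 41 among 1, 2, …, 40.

Square k = 1,…,20 (k and 41−k give the same square):
1²=1, 2²=4, 3²=9, 4²=16, 5²=25, 6²=36, 7²≡8, 8²≡23, 9²≡40, 10²≡18, 11²≡39, 12²≡21, 13²≡5, 14²≡32, 15²≡20, 16²≡10, 17²≡2, 18²≡37, 19²≡33, 20²≡31 (mod 41).
So the quadratic residues mod 41 are {1, 2, 4, 5, 8, 9, 10, 16, 18, 20, 21, 23, 25, 31, 32, 33, 36, 37, 39, 40}.

1,2,4,5,8,9,10,16,18,20,21,23,25,31,32,33,36,37,39,40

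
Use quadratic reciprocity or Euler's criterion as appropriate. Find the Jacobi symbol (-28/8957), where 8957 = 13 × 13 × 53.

1

First reduce: -28 ≡ 8929 (mod 8957).
Reciprocity: 8929 ≡ 1 and 8957 ≡ 1 (mod 4), so (8929/8957) = +(8957/8929).
Reduce top mod 8929: now compute (28/8929).
Pull out 2^2: since 8929 ≡ 1 (mod 8), (2/8929) = +1, so (2/8929)^2 = +1.
Reciprocity: 7 ≡ 3 and 8929 ≡ 1 (mod 4), so (7/8929) = +(8929/7).
Reduce top mod 7: now compute (4/7).
Pull out 2^2: since 7 ≡ 7 (mod 8), (2/7) = +1, so (2/7)^2 = +1.
Reached (1/7) = 1. Collecting the sign flips along the way, the symbol is +1.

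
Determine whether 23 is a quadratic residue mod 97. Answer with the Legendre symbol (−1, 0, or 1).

-1

Reciprocity: 23 ≡ 3 and 97 ≡ 1 (mod 4), so (23/97) = +(97/23).
Reduce top mod 23: now compute (5/23).
Reciprocity: 5 ≡ 1 and 23 ≡ 3 (mod 4), so (5/23) = +(23/5).
Reduce top mod 5: now compute (3/5).
Reciprocity: 3 ≡ 3 and 5 ≡ 1 (mod 4), so (3/5) = +(5/3).
Reduce top mod 3: now compute (2/3).
Pull out 2: since 3 ≡ 3 (mod 8), (2/3) = -1.
Reached (1/3) = 1. Collecting the sign flips along the way, the symbol is -1.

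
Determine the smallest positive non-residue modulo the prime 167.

5

(2/167) = +1, so 2 is a residue.
(3/167) = +1, so 3 is a residue.
(4/167) = +1, so 4 is a residue.
(5/167) = −1, so 5 is the smallest positive non-residue mod 167.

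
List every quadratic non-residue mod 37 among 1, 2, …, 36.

2, 5, 6, 8, 13, 14, 15, 17, 18, 19, 20, 22, 23, 24, 29, 31, 32, 35

Square k = 1,…,18 (k and 37−k give the same square):
1²=1, 2²=4, 3²=9, 4²=16, 5²=25, 6²=36, 7²≡12, 8²≡27, 9²≡7, 10²≡26, 11²≡10, 12²≡33, 13²≡21, 14²≡11, 15²≡3, 16²≡34, 17²≡30, 18²≡28 (mod 37).
The residues are {1, 3, 4, 7, 9, 10, 11, 12, 16, 21, 25, 26, 27, 28, 30, 33, 34, 36}; the non-residues are the remaining 18 nonzero classes.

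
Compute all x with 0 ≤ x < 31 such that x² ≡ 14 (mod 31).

13, 18

Since 31 ≡ 3 (mod 4), a square root of 14 is 14^((31+1)/4) = 14^8 mod 31.
Repeated squaring: 14^2≡10, 14^4≡7, 14^8≡18 (mod 31).
14^8 = 14^(8) ≡ 18 (mod 31).
Check: 18² = 324 ≡ 14 (mod 31). The two roots are 13 and 18.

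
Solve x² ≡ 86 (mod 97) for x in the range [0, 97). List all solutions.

97 ≡ 1 (mod 4), so we find a root by search.
Trying successive values, 38² = 1444 ≡ 86 (mod 97). The other root is 97 − 38 = 59.

38, 59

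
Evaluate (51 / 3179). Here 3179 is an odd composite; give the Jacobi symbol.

0

Reciprocity: 51 ≡ 3 and 3179 ≡ 3 (mod 4), so (51/3179) = −(3179/51).
Reduce top mod 51: now compute (17/51).
Reciprocity: 17 ≡ 1 and 51 ≡ 3 (mod 4), so (17/51) = +(51/17).
Reduce top mod 17: now compute (0/17).
Top reduces to 0: gcd > 1, so the symbol is 0.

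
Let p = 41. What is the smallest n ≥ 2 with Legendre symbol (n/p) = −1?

(2/41) = +1, so 2 is a residue.
(3/41) = −1, so 3 is the smallest positive non-residue mod 41.

3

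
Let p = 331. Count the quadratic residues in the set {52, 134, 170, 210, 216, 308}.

(52/331) = -1 → non-residue.
(134/331) = -1 → non-residue.
(170/331) = -1 → non-residue.
(210/331) = -1 → non-residue.
(216/331) = +1 → QR.
(308/331) = +1 → QR.
Total quadratic residues among the 6: 2.

2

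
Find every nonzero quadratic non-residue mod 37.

2 5 6 8 13 14 15 17 18 19 20 22 23 24 29 31 32 35

Square k = 1,…,18 (k and 37−k give the same square):
1²=1, 2²=4, 3²=9, 4²=16, 5²=25, 6²=36, 7²≡12, 8²≡27, 9²≡7, 10²≡26, 11²≡10, 12²≡33, 13²≡21, 14²≡11, 15²≡3, 16²≡34, 17²≡30, 18²≡28 (mod 37).
The residues are {1, 3, 4, 7, 9, 10, 11, 12, 16, 21, 25, 26, 27, 28, 30, 33, 34, 36}; the non-residues are the remaining 18 nonzero classes.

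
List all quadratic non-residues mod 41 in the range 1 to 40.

Square k = 1,…,20 (k and 41−k give the same square):
1²=1, 2²=4, 3²=9, 4²=16, 5²=25, 6²=36, 7²≡8, 8²≡23, 9²≡40, 10²≡18, 11²≡39, 12²≡21, 13²≡5, 14²≡32, 15²≡20, 16²≡10, 17²≡2, 18²≡37, 19²≡33, 20²≡31 (mod 41).
The residues are {1, 2, 4, 5, 8, 9, 10, 16, 18, 20, 21, 23, 25, 31, 32, 33, 36, 37, 39, 40}; the non-residues are the remaining 20 nonzero classes.

3 6 7 11 12 13 14 15 17 19 22 24 26 27 28 29 30 34 35 38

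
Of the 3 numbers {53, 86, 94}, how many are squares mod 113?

(53/113) = +1 → QR.
(86/113) = -1 → non-residue.
(94/113) = -1 → non-residue.
Total quadratic residues among the 3: 1.

1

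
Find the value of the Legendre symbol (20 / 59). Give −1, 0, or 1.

Pull out 2^2: since 59 ≡ 3 (mod 8), (2/59) = -1, so (2/59)^2 = +1.
Reciprocity: 5 ≡ 1 and 59 ≡ 3 (mod 4), so (5/59) = +(59/5).
Reduce top mod 5: now compute (4/5).
Pull out 2^2: since 5 ≡ 5 (mod 8), (2/5) = -1, so (2/5)^2 = +1.
Reached (1/5) = 1. Collecting the sign flips along the way, the symbol is +1.

1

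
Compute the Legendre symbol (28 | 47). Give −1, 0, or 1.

Euler's criterion: (28/47) ≡ 28^23 (mod 47).
28^2 ≡ 32 (mod 47)
28^4 ≡ 37 (mod 47)
28^8 ≡ 6 (mod 47)
28^16 ≡ 36 (mod 47)
28^23 = 28^(16+4+2+1) ≡ 1 (mod 47).
Result is 1, so (28/47) = 1.

1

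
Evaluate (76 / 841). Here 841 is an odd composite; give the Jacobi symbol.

Pull out 2^2: since 841 ≡ 1 (mod 8), (2/841) = +1, so (2/841)^2 = +1.
Reciprocity: 19 ≡ 3 and 841 ≡ 1 (mod 4), so (19/841) = +(841/19).
Reduce top mod 19: now compute (5/19).
Reciprocity: 5 ≡ 1 and 19 ≡ 3 (mod 4), so (5/19) = +(19/5).
Reduce top mod 5: now compute (4/5).
Pull out 2^2: since 5 ≡ 5 (mod 8), (2/5) = -1, so (2/5)^2 = +1.
Reached (1/5) = 1. Collecting the sign flips along the way, the symbol is +1.

1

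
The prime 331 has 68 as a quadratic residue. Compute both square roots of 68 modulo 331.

125, 206

Since 331 ≡ 3 (mod 4), a square root of 68 is 68^((331+1)/4) = 68^83 mod 331.
Repeated squaring: 68^2≡321, 68^4≡100, 68^8≡70, 68^16≡266, 68^32≡253, 68^64≡126 (mod 331).
68^83 = 68^(64+16+2+1) ≡ 125 (mod 331).
Check: 125² = 15625 ≡ 68 (mod 331). The two roots are 125 and 206.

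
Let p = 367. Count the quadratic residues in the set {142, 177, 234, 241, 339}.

1

(142/367) = -1 → non-residue.
(177/367) = -1 → non-residue.
(234/367) = +1 → QR.
(241/367) = -1 → non-residue.
(339/367) = -1 → non-residue.
Total quadratic residues among the 5: 1.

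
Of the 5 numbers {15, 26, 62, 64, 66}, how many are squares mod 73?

(15/73) = -1 → non-residue.
(26/73) = -1 → non-residue.
(62/73) = -1 → non-residue.
(64/73) = +1 → QR.
(66/73) = -1 → non-residue.
Total quadratic residues among the 5: 1.

1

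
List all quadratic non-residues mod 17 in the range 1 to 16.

Square k = 1,…,8 (k and 17−k give the same square):
1²=1, 2²=4, 3²=9, 4²=16, 5²≡8, 6²≡2, 7²≡15, 8²≡13 (mod 17).
The residues are {1, 2, 4, 8, 9, 13, 15, 16}; the non-residues are the remaining 8 nonzero classes.

3,5,6,7,10,11,12,14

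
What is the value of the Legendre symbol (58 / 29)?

0

First reduce: 58 ≡ 0 (mod 29).
Top reduces to 0: gcd > 1, so the symbol is 0.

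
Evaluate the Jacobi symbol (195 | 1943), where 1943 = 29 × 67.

1

Reciprocity: 195 ≡ 3 and 1943 ≡ 3 (mod 4), so (195/1943) = −(1943/195).
Reduce top mod 195: now compute (188/195).
Pull out 2^2: since 195 ≡ 3 (mod 8), (2/195) = -1, so (2/195)^2 = +1.
Reciprocity: 47 ≡ 3 and 195 ≡ 3 (mod 4), so (47/195) = −(195/47).
Reduce top mod 47: now compute (7/47).
Reciprocity: 7 ≡ 3 and 47 ≡ 3 (mod 4), so (7/47) = −(47/7).
Reduce top mod 7: now compute (5/7).
Reciprocity: 5 ≡ 1 and 7 ≡ 3 (mod 4), so (5/7) = +(7/5).
Reduce top mod 5: now compute (2/5).
Pull out 2: since 5 ≡ 5 (mod 8), (2/5) = -1.
Reached (1/5) = 1. Collecting the sign flips along the way, the symbol is +1.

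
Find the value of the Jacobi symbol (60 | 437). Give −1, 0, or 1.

1

Pull out 2^2: since 437 ≡ 5 (mod 8), (2/437) = -1, so (2/437)^2 = +1.
Reciprocity: 15 ≡ 3 and 437 ≡ 1 (mod 4), so (15/437) = +(437/15).
Reduce top mod 15: now compute (2/15).
Pull out 2: since 15 ≡ 7 (mod 8), (2/15) = +1.
Reached (1/15) = 1. Collecting the sign flips along the way, the symbol is +1.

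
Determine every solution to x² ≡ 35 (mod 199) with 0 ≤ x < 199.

45, 154

Since 199 ≡ 3 (mod 4), a square root of 35 is 35^((199+1)/4) = 35^50 mod 199.
Repeated squaring: 35^2≡31, 35^4≡165, 35^8≡161, 35^16≡51, 35^32≡14 (mod 199).
35^50 = 35^(32+16+2) ≡ 45 (mod 199).
Check: 45² = 2025 ≡ 35 (mod 199). The two roots are 45 and 154.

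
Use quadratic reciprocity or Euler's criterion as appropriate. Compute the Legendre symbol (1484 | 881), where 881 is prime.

1

First reduce: 1484 ≡ 603 (mod 881).
Reciprocity: 603 ≡ 3 and 881 ≡ 1 (mod 4), so (603/881) = +(881/603).
Reduce top mod 603: now compute (278/603).
Pull out 2: since 603 ≡ 3 (mod 8), (2/603) = -1.
Reciprocity: 139 ≡ 3 and 603 ≡ 3 (mod 4), so (139/603) = −(603/139).
Reduce top mod 139: now compute (47/139).
Reciprocity: 47 ≡ 3 and 139 ≡ 3 (mod 4), so (47/139) = −(139/47).
Reduce top mod 47: now compute (45/47).
Reciprocity: 45 ≡ 1 and 47 ≡ 3 (mod 4), so (45/47) = +(47/45).
Reduce top mod 45: now compute (2/45).
Pull out 2: since 45 ≡ 5 (mod 8), (2/45) = -1.
Reached (1/45) = 1. Collecting the sign flips along the way, the symbol is +1.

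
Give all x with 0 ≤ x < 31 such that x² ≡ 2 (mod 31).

8, 23

Since 31 ≡ 3 (mod 4), a square root of 2 is 2^((31+1)/4) = 2^8 mod 31.
Repeated squaring: 2^2≡4, 2^4≡16, 2^8≡8 (mod 31).
2^8 = 2^(8) ≡ 8 (mod 31).
Check: 8² = 64 ≡ 2 (mod 31). The two roots are 8 and 23.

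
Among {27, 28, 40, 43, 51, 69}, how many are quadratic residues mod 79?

(27/79) = -1 → non-residue.
(28/79) = -1 → non-residue.
(40/79) = +1 → QR.
(43/79) = -1 → non-residue.
(51/79) = +1 → QR.
(69/79) = -1 → non-residue.
Total quadratic residues among the 6: 2.

2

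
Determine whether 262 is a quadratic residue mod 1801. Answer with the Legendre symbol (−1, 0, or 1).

Pull out 2: since 1801 ≡ 1 (mod 8), (2/1801) = +1.
Reciprocity: 131 ≡ 3 and 1801 ≡ 1 (mod 4), so (131/1801) = +(1801/131).
Reduce top mod 131: now compute (98/131).
Pull out 2: since 131 ≡ 3 (mod 8), (2/131) = -1.
Reciprocity: 49 ≡ 1 and 131 ≡ 3 (mod 4), so (49/131) = +(131/49).
Reduce top mod 49: now compute (33/49).
Reciprocity: 33 ≡ 1 and 49 ≡ 1 (mod 4), so (33/49) = +(49/33).
Reduce top mod 33: now compute (16/33).
Pull out 2^4: since 33 ≡ 1 (mod 8), (2/33) = +1, so (2/33)^4 = +1.
Reached (1/33) = 1. Collecting the sign flips along the way, the symbol is -1.

-1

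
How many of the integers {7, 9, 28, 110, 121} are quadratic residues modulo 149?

(7/149) = +1 → QR.
(9/149) = +1 → QR.
(28/149) = +1 → QR.
(110/149) = +1 → QR.
(121/149) = +1 → QR.
Total quadratic residues among the 5: 5.

5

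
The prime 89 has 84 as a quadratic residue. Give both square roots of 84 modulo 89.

89 ≡ 1 (mod 4), so we find a root by search.
Trying successive values, 23² = 529 ≡ 84 (mod 89). The other root is 89 − 23 = 66.

23, 66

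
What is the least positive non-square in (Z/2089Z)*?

(2/2089) = +1, so 2 is a residue.
(3/2089) = +1, so 3 is a residue.
(4/2089) = +1, so 4 is a residue.
(5/2089) = +1, so 5 is a residue.
(6/2089) = +1, so 6 is a residue.
(7/2089) = −1, so 7 is the smallest positive non-residue mod 2089.

7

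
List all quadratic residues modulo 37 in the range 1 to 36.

1 3 4 7 9 10 11 12 16 21 25 26 27 28 30 33 34 36

Square k = 1,…,18 (k and 37−k give the same square):
1²=1, 2²=4, 3²=9, 4²=16, 5²=25, 6²=36, 7²≡12, 8²≡27, 9²≡7, 10²≡26, 11²≡10, 12²≡33, 13²≡21, 14²≡11, 15²≡3, 16²≡34, 17²≡30, 18²≡28 (mod 37).
So the quadratic residues mod 37 are {1, 3, 4, 7, 9, 10, 11, 12, 16, 21, 25, 26, 27, 28, 30, 33, 34, 36}.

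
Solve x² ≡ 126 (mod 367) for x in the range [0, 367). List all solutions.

Since 367 ≡ 3 (mod 4), a square root of 126 is 126^((367+1)/4) = 126^92 mod 367.
Repeated squaring: 126^2≡95, 126^4≡217, 126^8≡113, 126^16≡291, 126^32≡271, 126^64≡41 (mod 367).
126^92 = 126^(64+16+8+4) ≡ 129 (mod 367).
Check: 129² = 16641 ≡ 126 (mod 367). The two roots are 129 and 238.

129, 238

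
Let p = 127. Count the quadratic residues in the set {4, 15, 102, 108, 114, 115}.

(4/127) = +1 → QR.
(15/127) = +1 → QR.
(102/127) = -1 → non-residue.
(108/127) = -1 → non-residue.
(114/127) = -1 → non-residue.
(115/127) = +1 → QR.
Total quadratic residues among the 6: 3.

3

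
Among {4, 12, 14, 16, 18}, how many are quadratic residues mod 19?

(4/19) = +1 → QR.
(12/19) = -1 → non-residue.
(14/19) = -1 → non-residue.
(16/19) = +1 → QR.
(18/19) = -1 → non-residue.
Total quadratic residues among the 5: 2.

2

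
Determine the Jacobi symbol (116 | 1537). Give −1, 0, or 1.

0

Pull out 2^2: since 1537 ≡ 1 (mod 8), (2/1537) = +1, so (2/1537)^2 = +1.
Reciprocity: 29 ≡ 1 and 1537 ≡ 1 (mod 4), so (29/1537) = +(1537/29).
Reduce top mod 29: now compute (0/29).
Top reduces to 0: gcd > 1, so the symbol is 0.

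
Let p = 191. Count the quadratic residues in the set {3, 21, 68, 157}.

(3/191) = +1 → QR.
(21/191) = -1 → non-residue.
(68/191) = +1 → QR.
(157/191) = -1 → non-residue.
Total quadratic residues among the 4: 2.

2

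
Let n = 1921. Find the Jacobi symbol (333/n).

Reciprocity: 333 ≡ 1 and 1921 ≡ 1 (mod 4), so (333/1921) = +(1921/333).
Reduce top mod 333: now compute (256/333).
Pull out 2^8: since 333 ≡ 5 (mod 8), (2/333) = -1, so (2/333)^8 = +1.
Reached (1/333) = 1. Collecting the sign flips along the way, the symbol is +1.

1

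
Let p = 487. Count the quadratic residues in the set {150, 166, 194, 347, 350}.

2

(150/487) = -1 → non-residue.
(166/487) = +1 → QR.
(194/487) = +1 → QR.
(347/487) = -1 → non-residue.
(350/487) = -1 → non-residue.
Total quadratic residues among the 5: 2.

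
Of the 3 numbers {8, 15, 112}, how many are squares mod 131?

(8/131) = -1 → non-residue.
(15/131) = +1 → QR.
(112/131) = +1 → QR.
Total quadratic residues among the 3: 2.

2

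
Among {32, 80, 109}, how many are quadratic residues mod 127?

(32/127) = +1 → QR.
(80/127) = -1 → non-residue.
(109/127) = -1 → non-residue.
Total quadratic residues among the 3: 1.

1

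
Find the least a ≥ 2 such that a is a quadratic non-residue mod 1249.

7

(2/1249) = +1, so 2 is a residue.
(3/1249) = +1, so 3 is a residue.
(4/1249) = +1, so 4 is a residue.
(5/1249) = +1, so 5 is a residue.
(6/1249) = +1, so 6 is a residue.
(7/1249) = −1, so 7 is the smallest positive non-residue mod 1249.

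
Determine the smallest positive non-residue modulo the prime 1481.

(2/1481) = +1, so 2 is a residue.
(3/1481) = −1, so 3 is the smallest positive non-residue mod 1481.

3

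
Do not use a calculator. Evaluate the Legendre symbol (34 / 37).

Pull out 2: since 37 ≡ 5 (mod 8), (2/37) = -1.
Reciprocity: 17 ≡ 1 and 37 ≡ 1 (mod 4), so (17/37) = +(37/17).
Reduce top mod 17: now compute (3/17).
Reciprocity: 3 ≡ 3 and 17 ≡ 1 (mod 4), so (3/17) = +(17/3).
Reduce top mod 3: now compute (2/3).
Pull out 2: since 3 ≡ 3 (mod 8), (2/3) = -1.
Reached (1/3) = 1. Collecting the sign flips along the way, the symbol is +1.

1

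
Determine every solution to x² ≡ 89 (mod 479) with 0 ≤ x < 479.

202, 277

Since 479 ≡ 3 (mod 4), a square root of 89 is 89^((479+1)/4) = 89^120 mod 479.
Repeated squaring: 89^2≡257, 89^4≡426, 89^8≡414, 89^16≡393, 89^32≡211, 89^64≡453 (mod 479).
89^120 = 89^(64+32+16+8) ≡ 277 (mod 479).
Check: 277² = 76729 ≡ 89 (mod 479). The two roots are 202 and 277.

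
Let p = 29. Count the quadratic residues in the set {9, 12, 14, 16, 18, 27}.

2

(9/29) = +1 → QR.
(12/29) = -1 → non-residue.
(14/29) = -1 → non-residue.
(16/29) = +1 → QR.
(18/29) = -1 → non-residue.
(27/29) = -1 → non-residue.
Total quadratic residues among the 6: 2.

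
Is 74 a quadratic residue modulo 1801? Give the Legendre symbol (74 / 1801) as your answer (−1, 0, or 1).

1

Pull out 2: since 1801 ≡ 1 (mod 8), (2/1801) = +1.
Reciprocity: 37 ≡ 1 and 1801 ≡ 1 (mod 4), so (37/1801) = +(1801/37).
Reduce top mod 37: now compute (25/37).
Reciprocity: 25 ≡ 1 and 37 ≡ 1 (mod 4), so (25/37) = +(37/25).
Reduce top mod 25: now compute (12/25).
Pull out 2^2: since 25 ≡ 1 (mod 8), (2/25) = +1, so (2/25)^2 = +1.
Reciprocity: 3 ≡ 3 and 25 ≡ 1 (mod 4), so (3/25) = +(25/3).
Reduce top mod 3: now compute (1/3).
Reached (1/3) = 1. Collecting the sign flips along the way, the symbol is +1.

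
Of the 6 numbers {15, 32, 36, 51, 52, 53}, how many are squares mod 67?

2

(15/67) = +1 → QR.
(32/67) = -1 → non-residue.
(36/67) = +1 → QR.
(51/67) = -1 → non-residue.
(52/67) = -1 → non-residue.
(53/67) = -1 → non-residue.
Total quadratic residues among the 6: 2.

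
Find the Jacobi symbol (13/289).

1

Reciprocity: 13 ≡ 1 and 289 ≡ 1 (mod 4), so (13/289) = +(289/13).
Reduce top mod 13: now compute (3/13).
Reciprocity: 3 ≡ 3 and 13 ≡ 1 (mod 4), so (3/13) = +(13/3).
Reduce top mod 3: now compute (1/3).
Reached (1/3) = 1. Collecting the sign flips along the way, the symbol is +1.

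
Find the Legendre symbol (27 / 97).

1

Reciprocity: 27 ≡ 3 and 97 ≡ 1 (mod 4), so (27/97) = +(97/27).
Reduce top mod 27: now compute (16/27).
Pull out 2^4: since 27 ≡ 3 (mod 8), (2/27) = -1, so (2/27)^4 = +1.
Reached (1/27) = 1. Collecting the sign flips along the way, the symbol is +1.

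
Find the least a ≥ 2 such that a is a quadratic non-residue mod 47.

5

(2/47) = +1, so 2 is a residue.
(3/47) = +1, so 3 is a residue.
(4/47) = +1, so 4 is a residue.
(5/47) = −1, so 5 is the smallest positive non-residue mod 47.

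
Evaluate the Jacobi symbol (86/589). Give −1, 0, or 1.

1

Pull out 2: since 589 ≡ 5 (mod 8), (2/589) = -1.
Reciprocity: 43 ≡ 3 and 589 ≡ 1 (mod 4), so (43/589) = +(589/43).
Reduce top mod 43: now compute (30/43).
Pull out 2: since 43 ≡ 3 (mod 8), (2/43) = -1.
Reciprocity: 15 ≡ 3 and 43 ≡ 3 (mod 4), so (15/43) = −(43/15).
Reduce top mod 15: now compute (13/15).
Reciprocity: 13 ≡ 1 and 15 ≡ 3 (mod 4), so (13/15) = +(15/13).
Reduce top mod 13: now compute (2/13).
Pull out 2: since 13 ≡ 5 (mod 8), (2/13) = -1.
Reached (1/13) = 1. Collecting the sign flips along the way, the symbol is +1.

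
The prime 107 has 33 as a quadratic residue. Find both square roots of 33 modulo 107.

Since 107 ≡ 3 (mod 4), a square root of 33 is 33^((107+1)/4) = 33^27 mod 107.
Repeated squaring: 33^2≡19, 33^4≡40, 33^8≡102, 33^16≡25 (mod 107).
33^27 = 33^(16+8+2+1) ≡ 56 (mod 107).
Check: 56² = 3136 ≡ 33 (mod 107). The two roots are 51 and 56.

51, 56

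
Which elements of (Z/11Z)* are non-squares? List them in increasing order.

Square k = 1,…,5 (k and 11−k give the same square):
1²=1, 2²=4, 3²=9, 4²≡5, 5²≡3 (mod 11).
The residues are {1, 3, 4, 5, 9}; the non-residues are the remaining 5 nonzero classes.

2 6 7 8 10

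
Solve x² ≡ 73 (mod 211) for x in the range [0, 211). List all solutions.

Since 211 ≡ 3 (mod 4), a square root of 73 is 73^((211+1)/4) = 73^53 mod 211.
Repeated squaring: 73^2≡54, 73^4≡173, 73^8≡178, 73^16≡34, 73^32≡101 (mod 211).
73^53 = 73^(32+16+4+1) ≡ 101 (mod 211).
Check: 101² = 10201 ≡ 73 (mod 211). The two roots are 101 and 110.

101, 110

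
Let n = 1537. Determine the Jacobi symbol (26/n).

Pull out 2: since 1537 ≡ 1 (mod 8), (2/1537) = +1.
Reciprocity: 13 ≡ 1 and 1537 ≡ 1 (mod 4), so (13/1537) = +(1537/13).
Reduce top mod 13: now compute (3/13).
Reciprocity: 3 ≡ 3 and 13 ≡ 1 (mod 4), so (3/13) = +(13/3).
Reduce top mod 3: now compute (1/3).
Reached (1/3) = 1. Collecting the sign flips along the way, the symbol is +1.

1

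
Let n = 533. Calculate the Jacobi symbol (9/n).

1

Reciprocity: 9 ≡ 1 and 533 ≡ 1 (mod 4), so (9/533) = +(533/9).
Reduce top mod 9: now compute (2/9).
Pull out 2: since 9 ≡ 1 (mod 8), (2/9) = +1.
Reached (1/9) = 1. Collecting the sign flips along the way, the symbol is +1.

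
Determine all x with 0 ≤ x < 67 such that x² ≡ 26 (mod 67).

Since 67 ≡ 3 (mod 4), a square root of 26 is 26^((67+1)/4) = 26^17 mod 67.
Repeated squaring: 26^2≡6, 26^4≡36, 26^8≡23, 26^16≡60 (mod 67).
26^17 = 26^(16+1) ≡ 19 (mod 67).
Check: 19² = 361 ≡ 26 (mod 67). The two roots are 19 and 48.

19, 48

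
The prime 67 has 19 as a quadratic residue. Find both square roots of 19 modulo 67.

32, 35

Since 67 ≡ 3 (mod 4), a square root of 19 is 19^((67+1)/4) = 19^17 mod 67.
Repeated squaring: 19^2≡26, 19^4≡6, 19^8≡36, 19^16≡23 (mod 67).
19^17 = 19^(16+1) ≡ 35 (mod 67).
Check: 35² = 1225 ≡ 19 (mod 67). The two roots are 32 and 35.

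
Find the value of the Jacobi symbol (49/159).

1

Reciprocity: 49 ≡ 1 and 159 ≡ 3 (mod 4), so (49/159) = +(159/49).
Reduce top mod 49: now compute (12/49).
Pull out 2^2: since 49 ≡ 1 (mod 8), (2/49) = +1, so (2/49)^2 = +1.
Reciprocity: 3 ≡ 3 and 49 ≡ 1 (mod 4), so (3/49) = +(49/3).
Reduce top mod 3: now compute (1/3).
Reached (1/3) = 1. Collecting the sign flips along the way, the symbol is +1.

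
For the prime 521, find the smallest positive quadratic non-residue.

3

(2/521) = +1, so 2 is a residue.
(3/521) = −1, so 3 is the smallest positive non-residue mod 521.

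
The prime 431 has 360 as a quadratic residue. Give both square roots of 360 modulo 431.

126, 305

Since 431 ≡ 3 (mod 4), a square root of 360 is 360^((431+1)/4) = 360^108 mod 431.
Repeated squaring: 360^2≡300, 360^4≡352, 360^8≡207, 360^16≡180, 360^32≡75, 360^64≡22 (mod 431).
360^108 = 360^(64+32+8+4) ≡ 305 (mod 431).
Check: 305² = 93025 ≡ 360 (mod 431). The two roots are 126 and 305.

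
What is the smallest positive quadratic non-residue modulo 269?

2

(2/269) = −1, so 2 is the smallest positive non-residue mod 269.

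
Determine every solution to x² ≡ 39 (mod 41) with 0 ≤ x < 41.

11, 30

41 ≡ 1 (mod 4), so we find a root by search.
Trying successive values, 11² = 121 ≡ 39 (mod 41). The other root is 41 − 11 = 30.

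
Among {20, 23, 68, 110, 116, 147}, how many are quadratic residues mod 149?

(20/149) = +1 → QR.
(23/149) = -1 → non-residue.
(68/149) = +1 → QR.
(110/149) = +1 → QR.
(116/149) = +1 → QR.
(147/149) = -1 → non-residue.
Total quadratic residues among the 6: 4.

4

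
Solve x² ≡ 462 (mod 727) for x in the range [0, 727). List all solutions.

225, 502

Since 727 ≡ 3 (mod 4), a square root of 462 is 462^((727+1)/4) = 462^182 mod 727.
Repeated squaring: 462^2≡433, 462^4≡650, 462^8≡113, 462^16≡410, 462^32≡163, 462^64≡397, 462^128≡577 (mod 727).
462^182 = 462^(128+32+16+4+2) ≡ 225 (mod 727).
Check: 225² = 50625 ≡ 462 (mod 727). The two roots are 225 and 502.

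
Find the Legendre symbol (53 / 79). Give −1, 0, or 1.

-1

Euler's criterion: (53/79) ≡ 53^39 (mod 79).
53^2 ≡ 44 (mod 79)
53^4 ≡ 40 (mod 79)
53^8 ≡ 20 (mod 79)
53^16 ≡ 5 (mod 79)
53^32 ≡ 25 (mod 79)
53^39 = 53^(32+4+2+1) ≡ 78 (mod 79).
Result is 78 ≡ −1, so (53/79) = −1.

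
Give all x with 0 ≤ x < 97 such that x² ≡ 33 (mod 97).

18, 79

97 ≡ 1 (mod 4), so we find a root by search.
Trying successive values, 18² = 324 ≡ 33 (mod 97). The other root is 97 − 18 = 79.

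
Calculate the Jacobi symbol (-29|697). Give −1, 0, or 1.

1

First reduce: -29 ≡ 668 (mod 697).
Pull out 2^2: since 697 ≡ 1 (mod 8), (2/697) = +1, so (2/697)^2 = +1.
Reciprocity: 167 ≡ 3 and 697 ≡ 1 (mod 4), so (167/697) = +(697/167).
Reduce top mod 167: now compute (29/167).
Reciprocity: 29 ≡ 1 and 167 ≡ 3 (mod 4), so (29/167) = +(167/29).
Reduce top mod 29: now compute (22/29).
Pull out 2: since 29 ≡ 5 (mod 8), (2/29) = -1.
Reciprocity: 11 ≡ 3 and 29 ≡ 1 (mod 4), so (11/29) = +(29/11).
Reduce top mod 11: now compute (7/11).
Reciprocity: 7 ≡ 3 and 11 ≡ 3 (mod 4), so (7/11) = −(11/7).
Reduce top mod 7: now compute (4/7).
Pull out 2^2: since 7 ≡ 7 (mod 8), (2/7) = +1, so (2/7)^2 = +1.
Reached (1/7) = 1. Collecting the sign flips along the way, the symbol is +1.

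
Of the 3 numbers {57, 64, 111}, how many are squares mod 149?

1

(57/149) = -1 → non-residue.
(64/149) = +1 → QR.
(111/149) = -1 → non-residue.
Total quadratic residues among the 3: 1.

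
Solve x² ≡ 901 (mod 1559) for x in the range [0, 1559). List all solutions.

Since 1559 ≡ 3 (mod 4), a square root of 901 is 901^((1559+1)/4) = 901^390 mod 1559.
Repeated squaring: 901^2≡1121, 901^4≡87, 901^8≡1333, 901^16≡1188, 901^32≡449, 901^64≡490, 901^128≡14, 901^256≡196 (mod 1559).
901^390 = 901^(256+128+4+2) ≡ 825 (mod 1559).
Check: 825² = 680625 ≡ 901 (mod 1559). The two roots are 734 and 825.

734, 825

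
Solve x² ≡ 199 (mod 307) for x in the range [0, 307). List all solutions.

97, 210

Since 307 ≡ 3 (mod 4), a square root of 199 is 199^((307+1)/4) = 199^77 mod 307.
Repeated squaring: 199^2≡305, 199^4≡4, 199^8≡16, 199^16≡256, 199^32≡145, 199^64≡149 (mod 307).
199^77 = 199^(64+8+4+1) ≡ 97 (mod 307).
Check: 97² = 9409 ≡ 199 (mod 307). The two roots are 97 and 210.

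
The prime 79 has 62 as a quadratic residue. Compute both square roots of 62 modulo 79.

Since 79 ≡ 3 (mod 4), a square root of 62 is 62^((79+1)/4) = 62^20 mod 79.
Repeated squaring: 62^2≡52, 62^4≡18, 62^8≡8, 62^16≡64 (mod 79).
62^20 = 62^(16+4) ≡ 46 (mod 79).
Check: 46² = 2116 ≡ 62 (mod 79). The two roots are 33 and 46.

33, 46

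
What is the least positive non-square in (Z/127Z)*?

3

(2/127) = +1, so 2 is a residue.
(3/127) = −1, so 3 is the smallest positive non-residue mod 127.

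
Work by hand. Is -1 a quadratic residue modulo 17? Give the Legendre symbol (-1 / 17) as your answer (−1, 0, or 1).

1

First reduce: -1 ≡ 16 (mod 17).
Pull out 2^4: since 17 ≡ 1 (mod 8), (2/17) = +1, so (2/17)^4 = +1.
Reached (1/17) = 1. Collecting the sign flips along the way, the symbol is +1.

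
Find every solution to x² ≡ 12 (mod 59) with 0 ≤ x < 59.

Since 59 ≡ 3 (mod 4), a square root of 12 is 12^((59+1)/4) = 12^15 mod 59.
Repeated squaring: 12^2≡26, 12^4≡27, 12^8≡21 (mod 59).
12^15 = 12^(8+4+2+1) ≡ 22 (mod 59).
Check: 22² = 484 ≡ 12 (mod 59). The two roots are 22 and 37.

22, 37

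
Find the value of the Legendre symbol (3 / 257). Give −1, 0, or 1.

-1

Reciprocity: 3 ≡ 3 and 257 ≡ 1 (mod 4), so (3/257) = +(257/3).
Reduce top mod 3: now compute (2/3).
Pull out 2: since 3 ≡ 3 (mod 8), (2/3) = -1.
Reached (1/3) = 1. Collecting the sign flips along the way, the symbol is -1.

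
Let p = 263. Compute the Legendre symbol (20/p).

-1

Pull out 2^2: since 263 ≡ 7 (mod 8), (2/263) = +1, so (2/263)^2 = +1.
Reciprocity: 5 ≡ 1 and 263 ≡ 3 (mod 4), so (5/263) = +(263/5).
Reduce top mod 5: now compute (3/5).
Reciprocity: 3 ≡ 3 and 5 ≡ 1 (mod 4), so (3/5) = +(5/3).
Reduce top mod 3: now compute (2/3).
Pull out 2: since 3 ≡ 3 (mod 8), (2/3) = -1.
Reached (1/3) = 1. Collecting the sign flips along the way, the symbol is -1.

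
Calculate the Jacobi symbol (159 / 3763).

Reciprocity: 159 ≡ 3 and 3763 ≡ 3 (mod 4), so (159/3763) = −(3763/159).
Reduce top mod 159: now compute (106/159).
Pull out 2: since 159 ≡ 7 (mod 8), (2/159) = +1.
Reciprocity: 53 ≡ 1 and 159 ≡ 3 (mod 4), so (53/159) = +(159/53).
Reduce top mod 53: now compute (0/53).
Top reduces to 0: gcd > 1, so the symbol is 0.

0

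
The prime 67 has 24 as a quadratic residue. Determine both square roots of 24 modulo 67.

Since 67 ≡ 3 (mod 4), a square root of 24 is 24^((67+1)/4) = 24^17 mod 67.
Repeated squaring: 24^2≡40, 24^4≡59, 24^8≡64, 24^16≡9 (mod 67).
24^17 = 24^(16+1) ≡ 15 (mod 67).
Check: 15² = 225 ≡ 24 (mod 67). The two roots are 15 and 52.

15, 52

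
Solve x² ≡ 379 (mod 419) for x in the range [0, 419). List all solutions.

Since 419 ≡ 3 (mod 4), a square root of 379 is 379^((419+1)/4) = 379^105 mod 419.
Repeated squaring: 379^2≡343, 379^4≡329, 379^8≡139, 379^16≡47, 379^32≡114, 379^64≡7 (mod 419).
379^105 = 379^(64+32+8+1) ≡ 330 (mod 419).
Check: 330² = 108900 ≡ 379 (mod 419). The two roots are 89 and 330.

89, 330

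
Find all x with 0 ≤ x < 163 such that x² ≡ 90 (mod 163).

Since 163 ≡ 3 (mod 4), a square root of 90 is 90^((163+1)/4) = 90^41 mod 163.
Repeated squaring: 90^2≡113, 90^4≡55, 90^8≡91, 90^16≡131, 90^32≡46 (mod 163).
90^41 = 90^(32+8+1) ≡ 47 (mod 163).
Check: 47² = 2209 ≡ 90 (mod 163). The two roots are 47 and 116.

47, 116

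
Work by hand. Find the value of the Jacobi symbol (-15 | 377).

1

First reduce: -15 ≡ 362 (mod 377).
Pull out 2: since 377 ≡ 1 (mod 8), (2/377) = +1.
Reciprocity: 181 ≡ 1 and 377 ≡ 1 (mod 4), so (181/377) = +(377/181).
Reduce top mod 181: now compute (15/181).
Reciprocity: 15 ≡ 3 and 181 ≡ 1 (mod 4), so (15/181) = +(181/15).
Reduce top mod 15: now compute (1/15).
Reached (1/15) = 1. Collecting the sign flips along the way, the symbol is +1.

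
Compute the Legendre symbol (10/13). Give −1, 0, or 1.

Euler's criterion: (10/13) ≡ 10^6 (mod 13).
10^2 ≡ 9 (mod 13)
10^4 ≡ 3 (mod 13)
10^6 = 10^(4+2) ≡ 1 (mod 13).
Result is 1, so (10/13) = 1.

1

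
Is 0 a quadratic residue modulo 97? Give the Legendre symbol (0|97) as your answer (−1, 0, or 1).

0

Top reduces to 0: gcd > 1, so the symbol is 0.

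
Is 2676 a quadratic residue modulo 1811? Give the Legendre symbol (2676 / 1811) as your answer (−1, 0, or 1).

1

First reduce: 2676 ≡ 865 (mod 1811).
Reciprocity: 865 ≡ 1 and 1811 ≡ 3 (mod 4), so (865/1811) = +(1811/865).
Reduce top mod 865: now compute (81/865).
Reciprocity: 81 ≡ 1 and 865 ≡ 1 (mod 4), so (81/865) = +(865/81).
Reduce top mod 81: now compute (55/81).
Reciprocity: 55 ≡ 3 and 81 ≡ 1 (mod 4), so (55/81) = +(81/55).
Reduce top mod 55: now compute (26/55).
Pull out 2: since 55 ≡ 7 (mod 8), (2/55) = +1.
Reciprocity: 13 ≡ 1 and 55 ≡ 3 (mod 4), so (13/55) = +(55/13).
Reduce top mod 13: now compute (3/13).
Reciprocity: 3 ≡ 3 and 13 ≡ 1 (mod 4), so (3/13) = +(13/3).
Reduce top mod 3: now compute (1/3).
Reached (1/3) = 1. Collecting the sign flips along the way, the symbol is +1.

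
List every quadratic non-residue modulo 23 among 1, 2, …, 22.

Square k = 1,…,11 (k and 23−k give the same square):
1²=1, 2²=4, 3²=9, 4²=16, 5²≡2, 6²≡13, 7²≡3, 8²≡18, 9²≡12, 10²≡8, 11²≡6 (mod 23).
The residues are {1, 2, 3, 4, 6, 8, 9, 12, 13, 16, 18}; the non-residues are the remaining 11 nonzero classes.

5,7,10,11,14,15,17,19,20,21,22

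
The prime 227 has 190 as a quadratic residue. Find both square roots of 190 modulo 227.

72, 155

Since 227 ≡ 3 (mod 4), a square root of 190 is 190^((227+1)/4) = 190^57 mod 227.
Repeated squaring: 190^2≡7, 190^4≡49, 190^8≡131, 190^16≡136, 190^32≡109 (mod 227).
190^57 = 190^(32+16+8+1) ≡ 155 (mod 227).
Check: 155² = 24025 ≡ 190 (mod 227). The two roots are 72 and 155.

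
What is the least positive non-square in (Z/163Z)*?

(2/163) = −1, so 2 is the smallest positive non-residue mod 163.

2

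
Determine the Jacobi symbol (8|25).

Pull out 2^3: since 25 ≡ 1 (mod 8), (2/25) = +1, so (2/25)^3 = +1.
Reached (1/25) = 1. Collecting the sign flips along the way, the symbol is +1.

1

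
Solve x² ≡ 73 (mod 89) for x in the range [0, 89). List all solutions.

89 ≡ 1 (mod 4), so we find a root by search.
Trying successive values, 42² = 1764 ≡ 73 (mod 89). The other root is 89 − 42 = 47.

42, 47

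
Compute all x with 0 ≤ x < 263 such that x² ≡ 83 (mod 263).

Since 263 ≡ 3 (mod 4), a square root of 83 is 83^((263+1)/4) = 83^66 mod 263.
Repeated squaring: 83^2≡51, 83^4≡234, 83^8≡52, 83^16≡74, 83^32≡216, 83^64≡105 (mod 263).
83^66 = 83^(64+2) ≡ 95 (mod 263).
Check: 95² = 9025 ≡ 83 (mod 263). The two roots are 95 and 168.

95, 168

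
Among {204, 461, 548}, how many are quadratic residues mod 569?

0

(204/569) = -1 → non-residue.
(461/569) = -1 → non-residue.
(548/569) = -1 → non-residue.
Total quadratic residues among the 3: 0.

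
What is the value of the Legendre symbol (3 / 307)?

-1

Reciprocity: 3 ≡ 3 and 307 ≡ 3 (mod 4), so (3/307) = −(307/3).
Reduce top mod 3: now compute (1/3).
Reached (1/3) = 1. Collecting the sign flips along the way, the symbol is -1.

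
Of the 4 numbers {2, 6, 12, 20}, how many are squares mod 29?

2

(2/29) = -1 → non-residue.
(6/29) = +1 → QR.
(12/29) = -1 → non-residue.
(20/29) = +1 → QR.
Total quadratic residues among the 4: 2.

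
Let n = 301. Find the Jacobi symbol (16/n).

Pull out 2^4: since 301 ≡ 5 (mod 8), (2/301) = -1, so (2/301)^4 = +1.
Reached (1/301) = 1. Collecting the sign flips along the way, the symbol is +1.

1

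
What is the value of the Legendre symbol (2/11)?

-1

Pull out 2: since 11 ≡ 3 (mod 8), (2/11) = -1.
Reached (1/11) = 1. Collecting the sign flips along the way, the symbol is -1.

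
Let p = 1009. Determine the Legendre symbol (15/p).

1

Reciprocity: 15 ≡ 3 and 1009 ≡ 1 (mod 4), so (15/1009) = +(1009/15).
Reduce top mod 15: now compute (4/15).
Pull out 2^2: since 15 ≡ 7 (mod 8), (2/15) = +1, so (2/15)^2 = +1.
Reached (1/15) = 1. Collecting the sign flips along the way, the symbol is +1.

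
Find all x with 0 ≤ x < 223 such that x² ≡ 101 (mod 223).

18, 205

Since 223 ≡ 3 (mod 4), a square root of 101 is 101^((223+1)/4) = 101^56 mod 223.
Repeated squaring: 101^2≡166, 101^4≡127, 101^8≡73, 101^16≡200, 101^32≡83 (mod 223).
101^56 = 101^(32+16+8) ≡ 18 (mod 223).
Check: 18² = 324 ≡ 101 (mod 223). The two roots are 18 and 205.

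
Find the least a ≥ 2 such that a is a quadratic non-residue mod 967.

3

(2/967) = +1, so 2 is a residue.
(3/967) = −1, so 3 is the smallest positive non-residue mod 967.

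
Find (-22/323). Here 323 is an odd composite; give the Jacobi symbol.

-1

First reduce: -22 ≡ 301 (mod 323).
Reciprocity: 301 ≡ 1 and 323 ≡ 3 (mod 4), so (301/323) = +(323/301).
Reduce top mod 301: now compute (22/301).
Pull out 2: since 301 ≡ 5 (mod 8), (2/301) = -1.
Reciprocity: 11 ≡ 3 and 301 ≡ 1 (mod 4), so (11/301) = +(301/11).
Reduce top mod 11: now compute (4/11).
Pull out 2^2: since 11 ≡ 3 (mod 8), (2/11) = -1, so (2/11)^2 = +1.
Reached (1/11) = 1. Collecting the sign flips along the way, the symbol is -1.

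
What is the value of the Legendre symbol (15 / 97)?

Euler's criterion: (15/97) ≡ 15^48 (mod 97).
15^2 ≡ 31 (mod 97)
15^4 ≡ 88 (mod 97)
15^8 ≡ 81 (mod 97)
15^16 ≡ 62 (mod 97)
15^32 ≡ 61 (mod 97)
15^48 = 15^(32+16) ≡ 96 (mod 97).
Result is 96 ≡ −1, so (15/97) = −1.

-1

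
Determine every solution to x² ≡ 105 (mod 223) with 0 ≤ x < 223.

95, 128

Since 223 ≡ 3 (mod 4), a square root of 105 is 105^((223+1)/4) = 105^56 mod 223.
Repeated squaring: 105^2≡98, 105^4≡15, 105^8≡2, 105^16≡4, 105^32≡16 (mod 223).
105^56 = 105^(32+16+8) ≡ 128 (mod 223).
Check: 128² = 16384 ≡ 105 (mod 223). The two roots are 95 and 128.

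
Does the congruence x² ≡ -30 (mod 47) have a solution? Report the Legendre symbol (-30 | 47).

Euler's criterion: (-30/47) ≡ 17^23 (mod 47).
17^2 ≡ 7 (mod 47)
17^4 ≡ 2 (mod 47)
17^8 ≡ 4 (mod 47)
17^16 ≡ 16 (mod 47)
17^23 = 17^(16+4+2+1) ≡ 1 (mod 47).
Result is 1, so (-30/47) = 1.

1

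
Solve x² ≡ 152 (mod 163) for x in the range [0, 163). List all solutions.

57, 106

Since 163 ≡ 3 (mod 4), a square root of 152 is 152^((163+1)/4) = 152^41 mod 163.
Repeated squaring: 152^2≡121, 152^4≡134, 152^8≡26, 152^16≡24, 152^32≡87 (mod 163).
152^41 = 152^(32+8+1) ≡ 57 (mod 163).
Check: 57² = 3249 ≡ 152 (mod 163). The two roots are 57 and 106.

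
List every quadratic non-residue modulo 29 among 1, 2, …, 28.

2 3 8 10 11 12 14 15 17 18 19 21 26 27

Square k = 1,…,14 (k and 29−k give the same square):
1²=1, 2²=4, 3²=9, 4²=16, 5²=25, 6²≡7, 7²≡20, 8²≡6, 9²≡23, 10²≡13, 11²≡5, 12²≡28, 13²≡24, 14²≡22 (mod 29).
The residues are {1, 4, 5, 6, 7, 9, 13, 16, 20, 22, 23, 24, 25, 28}; the non-residues are the remaining 14 nonzero classes.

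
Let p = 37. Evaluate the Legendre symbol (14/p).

Pull out 2: since 37 ≡ 5 (mod 8), (2/37) = -1.
Reciprocity: 7 ≡ 3 and 37 ≡ 1 (mod 4), so (7/37) = +(37/7).
Reduce top mod 7: now compute (2/7).
Pull out 2: since 7 ≡ 7 (mod 8), (2/7) = +1.
Reached (1/7) = 1. Collecting the sign flips along the way, the symbol is -1.

-1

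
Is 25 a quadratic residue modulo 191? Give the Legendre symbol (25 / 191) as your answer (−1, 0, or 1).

1

Reciprocity: 25 ≡ 1 and 191 ≡ 3 (mod 4), so (25/191) = +(191/25).
Reduce top mod 25: now compute (16/25).
Pull out 2^4: since 25 ≡ 1 (mod 8), (2/25) = +1, so (2/25)^4 = +1.
Reached (1/25) = 1. Collecting the sign flips along the way, the symbol is +1.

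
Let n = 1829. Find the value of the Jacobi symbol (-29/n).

-1

First reduce: -29 ≡ 1800 (mod 1829).
Pull out 2^3: since 1829 ≡ 5 (mod 8), (2/1829) = -1, so (2/1829)^3 = -1.
Reciprocity: 225 ≡ 1 and 1829 ≡ 1 (mod 4), so (225/1829) = +(1829/225).
Reduce top mod 225: now compute (29/225).
Reciprocity: 29 ≡ 1 and 225 ≡ 1 (mod 4), so (29/225) = +(225/29).
Reduce top mod 29: now compute (22/29).
Pull out 2: since 29 ≡ 5 (mod 8), (2/29) = -1.
Reciprocity: 11 ≡ 3 and 29 ≡ 1 (mod 4), so (11/29) = +(29/11).
Reduce top mod 11: now compute (7/11).
Reciprocity: 7 ≡ 3 and 11 ≡ 3 (mod 4), so (7/11) = −(11/7).
Reduce top mod 7: now compute (4/7).
Pull out 2^2: since 7 ≡ 7 (mod 8), (2/7) = +1, so (2/7)^2 = +1.
Reached (1/7) = 1. Collecting the sign flips along the way, the symbol is -1.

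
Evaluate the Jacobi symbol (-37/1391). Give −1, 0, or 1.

First reduce: -37 ≡ 1354 (mod 1391).
Pull out 2: since 1391 ≡ 7 (mod 8), (2/1391) = +1.
Reciprocity: 677 ≡ 1 and 1391 ≡ 3 (mod 4), so (677/1391) = +(1391/677).
Reduce top mod 677: now compute (37/677).
Reciprocity: 37 ≡ 1 and 677 ≡ 1 (mod 4), so (37/677) = +(677/37).
Reduce top mod 37: now compute (11/37).
Reciprocity: 11 ≡ 3 and 37 ≡ 1 (mod 4), so (11/37) = +(37/11).
Reduce top mod 11: now compute (4/11).
Pull out 2^2: since 11 ≡ 3 (mod 8), (2/11) = -1, so (2/11)^2 = +1.
Reached (1/11) = 1. Collecting the sign flips along the way, the symbol is +1.

1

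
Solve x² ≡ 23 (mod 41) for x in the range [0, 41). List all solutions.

8, 33

41 ≡ 1 (mod 4), so we find a root by search.
Trying successive values, 8² = 64 ≡ 23 (mod 41). The other root is 41 − 8 = 33.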